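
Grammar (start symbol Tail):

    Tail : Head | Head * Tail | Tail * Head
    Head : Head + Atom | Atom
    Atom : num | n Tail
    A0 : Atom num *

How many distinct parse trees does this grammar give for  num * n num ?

Parse trees for num * n num:
  [Tail [Head [Atom num]] * [Tail [Head [Atom n [Tail [Head [Atom num]]]]]]]
  [Tail [Tail [Head [Atom num]]] * [Head [Atom n [Tail [Head [Atom num]]]]]]

2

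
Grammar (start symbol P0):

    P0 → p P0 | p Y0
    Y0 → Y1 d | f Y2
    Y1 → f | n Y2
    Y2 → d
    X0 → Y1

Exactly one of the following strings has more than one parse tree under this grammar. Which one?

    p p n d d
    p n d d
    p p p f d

p p p f d

p p n d d: 1 tree
p n d d: 1 tree
p p p f d: 2 trees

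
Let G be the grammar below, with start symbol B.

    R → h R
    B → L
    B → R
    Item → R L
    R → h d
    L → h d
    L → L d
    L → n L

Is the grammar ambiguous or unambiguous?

Ambiguous

Witness: h d

Derivation 1: B ⇒ L ⇒ h d
Derivation 2: B ⇒ R ⇒ h d

Two distinct leftmost derivations for the same string.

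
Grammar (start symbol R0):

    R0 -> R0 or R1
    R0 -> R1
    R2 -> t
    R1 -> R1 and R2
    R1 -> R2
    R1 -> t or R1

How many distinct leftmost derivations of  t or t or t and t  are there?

7

Parse trees for t or t or t and t:
  [R0 [R0 [R1 [R2 t]]] or [R1 [R1 t or [R1 [R2 t]]] and [R2 t]]]
  [R0 [R0 [R1 [R2 t]]] or [R1 t or [R1 [R1 [R2 t]] and [R2 t]]]]
  [R0 [R0 [R0 [R1 [R2 t]]] or [R1 [R2 t]]] or [R1 [R1 [R2 t]] and [R2 t]]]
  [R0 [R0 [R1 t or [R1 [R2 t]]]] or [R1 [R1 [R2 t]] and [R2 t]]]
  [R0 [R1 [R1 t or [R1 t or [R1 [R2 t]]]] and [R2 t]]]
  [R0 [R1 t or [R1 [R1 t or [R1 [R2 t]]] and [R2 t]]]]
  [R0 [R1 t or [R1 t or [R1 [R1 [R2 t]] and [R2 t]]]]]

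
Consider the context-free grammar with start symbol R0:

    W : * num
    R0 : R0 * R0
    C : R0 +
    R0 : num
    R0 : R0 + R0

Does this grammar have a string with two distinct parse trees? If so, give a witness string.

Ambiguous

Witness: num * num * num

Derivation 1: R0 ⇒ R0 * R0 ⇒ R0 * R0 * R0 ⇒ num * R0 * R0 ⇒ num * num * R0 ⇒ num * num * num
Derivation 2: R0 ⇒ R0 * R0 ⇒ num * R0 ⇒ num * R0 * R0 ⇒ num * num * R0 ⇒ num * num * num

Two distinct leftmost derivations for the same string.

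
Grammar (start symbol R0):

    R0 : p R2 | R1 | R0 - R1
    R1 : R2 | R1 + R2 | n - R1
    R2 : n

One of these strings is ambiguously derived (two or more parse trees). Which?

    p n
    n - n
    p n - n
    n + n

n - n

p n: 1 tree
n - n: 2 trees
p n - n: 1 tree
n + n: 1 tree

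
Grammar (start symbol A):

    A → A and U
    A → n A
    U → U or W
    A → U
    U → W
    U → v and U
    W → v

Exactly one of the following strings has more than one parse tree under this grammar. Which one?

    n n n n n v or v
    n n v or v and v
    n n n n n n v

n n v or v and v

n n n n n v or v: 1 tree
n n v or v and v: 3 trees
n n n n n n v: 1 tree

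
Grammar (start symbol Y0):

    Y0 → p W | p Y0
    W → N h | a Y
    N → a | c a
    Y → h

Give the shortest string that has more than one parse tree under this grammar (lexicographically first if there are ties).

p a h

length 3: p a h has 2 parse trees

Two derivations of p a h:
  Y0 ⇒ p W ⇒ p N h ⇒ p a h
  Y0 ⇒ p W ⇒ p a Y ⇒ p a h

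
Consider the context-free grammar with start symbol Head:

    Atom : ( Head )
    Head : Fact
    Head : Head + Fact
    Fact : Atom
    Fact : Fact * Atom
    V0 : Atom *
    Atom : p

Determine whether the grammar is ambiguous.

Unambiguous

Only Head, Fact, Atom are reachable from Head; ignoring the rest: Head → Head + Fact | Fact  ;  Fact → Fact * Atom | Atom  — a left-associative chain with Atom at the bottom. Each string factors uniquely by precedence.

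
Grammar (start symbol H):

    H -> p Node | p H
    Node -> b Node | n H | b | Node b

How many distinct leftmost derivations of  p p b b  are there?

Parse trees for p p b b:
  [H p [H p [Node b [Node b]]]]
  [H p [H p [Node [Node b] b]]]

2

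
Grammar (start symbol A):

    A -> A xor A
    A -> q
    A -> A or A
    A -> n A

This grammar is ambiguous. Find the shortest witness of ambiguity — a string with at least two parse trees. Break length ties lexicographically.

n q or q

length 1: no string has ≥2 trees
length 2: no string has ≥2 trees
length 3: no string has ≥2 trees
length 4: n q or q has 2 parse trees

Two derivations of n q or q:
  A ⇒ A or A ⇒ n A or A ⇒ n q or A ⇒ n q or q
  A ⇒ n A ⇒ n A or A ⇒ n q or A ⇒ n q or q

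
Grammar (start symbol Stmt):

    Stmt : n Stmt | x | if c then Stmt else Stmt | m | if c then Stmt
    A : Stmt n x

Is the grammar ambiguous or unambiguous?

Ambiguous

Witness: if c then if c then m else m

Derivation 1: Stmt ⇒ if c then Stmt else Stmt ⇒ if c then if c then Stmt else Stmt ⇒ if c then if c then m else Stmt ⇒ if c then if c then m else m
Derivation 2: Stmt ⇒ if c then Stmt ⇒ if c then if c then Stmt else Stmt ⇒ if c then if c then m else Stmt ⇒ if c then if c then m else m

Two distinct leftmost derivations for the same string.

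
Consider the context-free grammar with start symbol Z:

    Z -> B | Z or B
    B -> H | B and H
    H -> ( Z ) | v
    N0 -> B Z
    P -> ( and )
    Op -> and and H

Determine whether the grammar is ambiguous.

Unambiguous

Only Z, B, H are reachable from Z; ignoring the rest: This is a standard precedence ladder (Z over B over H), with each level left-recursive on its own operator ('or' at Z, 'and' at B). That structure is LR(1), hence unambiguous.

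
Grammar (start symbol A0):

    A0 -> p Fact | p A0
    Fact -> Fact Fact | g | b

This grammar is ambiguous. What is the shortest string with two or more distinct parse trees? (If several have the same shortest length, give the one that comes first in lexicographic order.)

p b b b

length 2: no string has ≥2 trees
length 3: no string has ≥2 trees
length 4: p b b b has 2 parse trees

Two derivations of p b b b:
  A0 ⇒ p Fact ⇒ p Fact Fact ⇒ p Fact Fact Fact ⇒ p b Fact Fact ⇒ p b b Fact ⇒ p b b b
  A0 ⇒ p Fact ⇒ p Fact Fact ⇒ p b Fact ⇒ p b Fact Fact ⇒ p b b Fact ⇒ p b b b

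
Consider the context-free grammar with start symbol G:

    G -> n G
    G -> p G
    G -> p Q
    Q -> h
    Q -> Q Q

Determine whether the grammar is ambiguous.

Witness: p h h h

Derivation 1: G ⇒ p Q ⇒ p Q Q ⇒ p h Q ⇒ p h Q Q ⇒ p h h Q ⇒ p h h h
Derivation 2: G ⇒ p Q ⇒ p Q Q ⇒ p Q Q Q ⇒ p h Q Q ⇒ p h h Q ⇒ p h h h

Two distinct leftmost derivations for the same string.

Ambiguous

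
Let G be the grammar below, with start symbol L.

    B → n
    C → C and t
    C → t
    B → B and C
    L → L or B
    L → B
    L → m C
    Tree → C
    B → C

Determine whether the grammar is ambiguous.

Ambiguous

Witness: t and t

Derivation 1: L ⇒ B ⇒ B and C ⇒ C and C ⇒ t and C ⇒ t and t
Derivation 2: L ⇒ B ⇒ C ⇒ C and t ⇒ t and t

Two distinct leftmost derivations for the same string.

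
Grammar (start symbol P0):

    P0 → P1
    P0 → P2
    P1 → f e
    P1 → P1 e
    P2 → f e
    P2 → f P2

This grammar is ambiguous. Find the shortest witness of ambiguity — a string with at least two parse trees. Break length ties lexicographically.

f e

length 2: f e has 2 parse trees

Two derivations of f e:
  P0 ⇒ P1 ⇒ f e
  P0 ⇒ P2 ⇒ f e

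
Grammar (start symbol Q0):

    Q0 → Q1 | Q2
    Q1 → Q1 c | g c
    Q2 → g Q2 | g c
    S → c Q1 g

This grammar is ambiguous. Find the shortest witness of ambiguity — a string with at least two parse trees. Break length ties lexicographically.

g c

length 2: g c has 2 parse trees

Two derivations of g c:
  Q0 ⇒ Q1 ⇒ g c
  Q0 ⇒ Q2 ⇒ g c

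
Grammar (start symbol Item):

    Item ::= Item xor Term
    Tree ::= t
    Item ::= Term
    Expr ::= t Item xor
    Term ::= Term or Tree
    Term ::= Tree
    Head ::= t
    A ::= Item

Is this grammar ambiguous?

Only Item, Term, Tree are reachable from Item; ignoring the rest: This is a standard precedence ladder (Item over Term over Tree), with each level left-recursive on its own operator ('xor' at Item, 'or' at Term). That structure is LR(1), hence unambiguous.

Unambiguous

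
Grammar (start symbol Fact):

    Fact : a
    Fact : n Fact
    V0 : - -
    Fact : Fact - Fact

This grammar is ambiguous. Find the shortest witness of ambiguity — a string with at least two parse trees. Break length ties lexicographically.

n a - a

length 1: no string has ≥2 trees
length 2: no string has ≥2 trees
length 3: no string has ≥2 trees
length 4: n a - a has 2 parse trees

Two derivations of n a - a:
  Fact ⇒ n Fact ⇒ n Fact - Fact ⇒ n a - Fact ⇒ n a - a
  Fact ⇒ Fact - Fact ⇒ n Fact - Fact ⇒ n a - Fact ⇒ n a - a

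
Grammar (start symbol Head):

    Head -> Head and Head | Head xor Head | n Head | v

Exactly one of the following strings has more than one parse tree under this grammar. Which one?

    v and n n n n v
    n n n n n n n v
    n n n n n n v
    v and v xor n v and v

v and n n n n v: 1 tree
n n n n n n n v: 1 tree
n n n n n n v: 1 tree
v and v xor n v and v: 7 trees

v and v xor n v and v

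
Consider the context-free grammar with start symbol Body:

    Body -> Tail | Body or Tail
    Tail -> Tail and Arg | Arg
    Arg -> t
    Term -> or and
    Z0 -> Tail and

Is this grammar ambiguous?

(Term, Z0 are unreachable from Body, so their rules don't affect L(Body).) The grammar is stratified — Body handles 'or' (left-recursive), Tail handles 'and', Arg atoms. Each operator has a fixed associativity and precedence level, so every string has one parse.

Unambiguous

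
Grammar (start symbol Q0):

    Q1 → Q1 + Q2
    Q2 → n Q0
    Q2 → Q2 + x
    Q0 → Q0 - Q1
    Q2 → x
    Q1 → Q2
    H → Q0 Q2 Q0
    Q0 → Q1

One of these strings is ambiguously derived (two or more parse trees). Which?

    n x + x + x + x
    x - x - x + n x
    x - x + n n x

n x + x + x + x: 32 trees
x - x - x + n x: 1 tree
x - x + n n x: 1 tree

n x + x + x + x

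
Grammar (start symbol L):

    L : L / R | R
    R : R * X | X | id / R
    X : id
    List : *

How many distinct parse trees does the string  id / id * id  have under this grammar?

Parse trees for id / id * id:
  [L [L [R [X id]]] / [R [R [X id]] * [X id]]]
  [L [R [R id / [R [X id]]] * [X id]]]
  [L [R id / [R [R [X id]] * [X id]]]]

3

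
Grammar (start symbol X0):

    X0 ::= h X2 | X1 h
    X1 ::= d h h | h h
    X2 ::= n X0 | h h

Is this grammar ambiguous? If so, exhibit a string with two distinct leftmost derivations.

Witness: h h h

Derivation 1: X0 ⇒ h X2 ⇒ h h h
Derivation 2: X0 ⇒ X1 h ⇒ h h h

Two distinct leftmost derivations for the same string.

Ambiguous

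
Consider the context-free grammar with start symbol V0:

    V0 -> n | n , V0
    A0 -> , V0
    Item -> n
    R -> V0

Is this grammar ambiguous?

(A0, Item, R are unreachable from V0, so their rules don't affect L(V0).) Right-recursive list with a separator: after each atom, whether the separator follows determines the rule. One parse per string.

Unambiguous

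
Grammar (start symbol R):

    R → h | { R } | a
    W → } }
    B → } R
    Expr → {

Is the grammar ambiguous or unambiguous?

Unambiguous

Only R is reachable from R; ignoring the rest: L(R) is { openⁿ atom closeⁿ : n ≥ 0 }. The bracket depth fixes n, and the derivation is forced at every step.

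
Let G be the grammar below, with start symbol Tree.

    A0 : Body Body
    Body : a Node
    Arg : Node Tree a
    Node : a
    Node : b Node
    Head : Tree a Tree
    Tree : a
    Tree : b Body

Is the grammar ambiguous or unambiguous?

Unambiguous

Only Tree, Body, Node are reachable from Tree; ignoring the rest: The reachable rules are right-linear with at most one rule per (nonterminal, next-terminal) pair. Each input token forces the next rule, so parsing is deterministic.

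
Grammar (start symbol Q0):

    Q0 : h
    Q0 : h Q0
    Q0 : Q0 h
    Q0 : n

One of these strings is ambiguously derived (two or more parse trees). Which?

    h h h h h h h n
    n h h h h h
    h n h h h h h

h n h h h h h

h h h h h h h n: 1 tree
n h h h h h: 1 tree
h n h h h h h: 6 trees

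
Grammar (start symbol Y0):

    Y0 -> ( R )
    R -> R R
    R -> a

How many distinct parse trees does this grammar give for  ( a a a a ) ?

Parse trees for ( a a a a ):
  [Y0 ( [R [R a] [R [R a] [R [R a] [R a]]]] )]
  [Y0 ( [R [R a] [R [R [R a] [R a]] [R a]]] )]
  [Y0 ( [R [R [R a] [R a]] [R [R a] [R a]]] )]
  [Y0 ( [R [R [R a] [R [R a] [R a]]] [R a]] )]
  [Y0 ( [R [R [R [R a] [R a]] [R a]] [R a]] )]

5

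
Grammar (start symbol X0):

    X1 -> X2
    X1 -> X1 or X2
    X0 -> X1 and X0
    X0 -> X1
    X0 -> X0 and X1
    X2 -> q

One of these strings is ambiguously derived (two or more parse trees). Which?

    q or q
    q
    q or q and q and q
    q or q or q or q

q or q: 1 tree
q: 1 tree
q or q and q and q: 4 trees
q or q or q or q: 1 tree

q or q and q and q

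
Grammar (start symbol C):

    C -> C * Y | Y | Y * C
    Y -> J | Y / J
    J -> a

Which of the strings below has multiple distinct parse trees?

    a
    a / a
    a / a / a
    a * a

a: 1 tree
a / a: 1 tree
a / a / a: 1 tree
a * a: 2 trees

a * a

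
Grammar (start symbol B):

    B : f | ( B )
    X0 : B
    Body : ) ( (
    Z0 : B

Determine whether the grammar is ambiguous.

(X0, Body, Z0 are unreachable from B, so their rules don't affect L(B).) L(B) is { openⁿ atom closeⁿ : n ≥ 0 }. The bracket depth fixes n, and the derivation is forced at every step.

Unambiguous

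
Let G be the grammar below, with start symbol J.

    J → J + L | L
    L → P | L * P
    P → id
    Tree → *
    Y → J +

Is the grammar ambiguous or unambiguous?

Only J, L, P are reachable from J; ignoring the rest: The grammar is stratified — J handles '+' (left-recursive), L handles '*', P atoms. Each operator has a fixed associativity and precedence level, so every string has one parse.

Unambiguous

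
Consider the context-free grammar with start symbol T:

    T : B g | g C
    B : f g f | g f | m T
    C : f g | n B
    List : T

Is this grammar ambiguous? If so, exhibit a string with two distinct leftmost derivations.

Ambiguous

Witness: g f g

Derivation 1: T ⇒ B g ⇒ g f g
Derivation 2: T ⇒ g C ⇒ g f g

Two distinct leftmost derivations for the same string.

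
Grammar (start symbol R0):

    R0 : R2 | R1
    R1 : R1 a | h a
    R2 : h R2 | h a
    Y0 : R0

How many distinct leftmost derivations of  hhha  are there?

1

Parse trees for hhha:
  [R0 [R2 h [R2 h [R2 h a]]]]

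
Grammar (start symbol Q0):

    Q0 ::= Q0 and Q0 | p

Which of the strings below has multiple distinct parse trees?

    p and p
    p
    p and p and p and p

p and p and p and p

p and p: 1 tree
p: 1 tree
p and p and p and p: 5 trees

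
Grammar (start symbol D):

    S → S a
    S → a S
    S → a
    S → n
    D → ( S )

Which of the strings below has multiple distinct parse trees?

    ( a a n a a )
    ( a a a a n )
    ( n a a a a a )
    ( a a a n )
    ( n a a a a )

( a a n a a ): 6 trees
( a a a a n ): 1 tree
( n a a a a a ): 1 tree
( a a a n ): 1 tree
( n a a a a ): 1 tree

( a a n a a )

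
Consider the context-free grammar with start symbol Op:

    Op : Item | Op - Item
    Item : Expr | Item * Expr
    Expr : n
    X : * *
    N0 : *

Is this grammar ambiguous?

(X, N0 are unreachable from Op, so their rules don't affect L(Op).) The grammar is stratified — Op handles '-' (left-recursive), Item handles '*', Expr atoms. Each operator has a fixed associativity and precedence level, so every string has one parse.

Unambiguous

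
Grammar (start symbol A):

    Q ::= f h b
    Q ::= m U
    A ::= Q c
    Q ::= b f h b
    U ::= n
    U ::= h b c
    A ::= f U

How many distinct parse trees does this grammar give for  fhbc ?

Parse trees for fhbc:
  [A [Q f h b] c]
  [A f [U h b c]]

2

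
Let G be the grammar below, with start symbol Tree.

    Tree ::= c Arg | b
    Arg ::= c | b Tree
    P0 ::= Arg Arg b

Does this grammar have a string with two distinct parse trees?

Unambiguous

(P0 is unreachable from Tree, so its rules don't affect L(Tree).) Restricted to the reachable nonterminals, every rule has the form A → t or A → t B, and no two rules for the same A share a first terminal. The grammar encodes a DFA — one run per string.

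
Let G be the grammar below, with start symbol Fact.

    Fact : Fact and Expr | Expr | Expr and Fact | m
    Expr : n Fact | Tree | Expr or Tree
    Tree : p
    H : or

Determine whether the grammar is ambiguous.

Ambiguous

Witness: p and p

Derivation 1: Fact ⇒ Fact and Expr ⇒ Expr and Expr ⇒ Tree and Expr ⇒ p and Expr ⇒ p and Tree ⇒ p and p
Derivation 2: Fact ⇒ Expr and Fact ⇒ Tree and Fact ⇒ p and Fact ⇒ p and Expr ⇒ p and Tree ⇒ p and p

Two distinct leftmost derivations for the same string.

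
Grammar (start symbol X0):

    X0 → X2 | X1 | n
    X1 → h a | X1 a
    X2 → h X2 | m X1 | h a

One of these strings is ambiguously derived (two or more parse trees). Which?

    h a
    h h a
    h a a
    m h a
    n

h a: 2 trees
h h a: 1 tree
h a a: 1 tree
m h a: 1 tree
n: 1 tree

h a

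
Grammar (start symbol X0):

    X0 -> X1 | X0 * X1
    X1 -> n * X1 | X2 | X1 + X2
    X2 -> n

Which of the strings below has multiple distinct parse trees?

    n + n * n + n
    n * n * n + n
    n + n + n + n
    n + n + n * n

n + n * n + n: 1 tree
n * n * n + n: 7 trees
n + n + n + n: 1 tree
n + n + n * n: 1 tree

n * n * n + n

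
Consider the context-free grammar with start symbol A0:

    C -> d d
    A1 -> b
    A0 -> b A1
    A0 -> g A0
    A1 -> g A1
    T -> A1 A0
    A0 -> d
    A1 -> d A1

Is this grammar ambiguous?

Only A0, A1 are reachable from A0; ignoring the rest: Each reachable nonterminal has at most one production per leading terminal, and all productions are right-linear; the derivation is determined token-by-token.

Unambiguous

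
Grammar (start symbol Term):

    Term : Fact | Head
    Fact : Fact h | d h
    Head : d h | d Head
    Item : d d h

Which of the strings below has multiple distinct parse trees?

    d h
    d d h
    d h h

d h: 2 trees
d d h: 1 tree
d h h: 1 tree

d h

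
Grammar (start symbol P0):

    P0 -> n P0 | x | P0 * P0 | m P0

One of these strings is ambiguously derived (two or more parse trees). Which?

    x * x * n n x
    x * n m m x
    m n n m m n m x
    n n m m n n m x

x * x * n n x: 2 trees
x * n m m x: 1 tree
m n n m m n m x: 1 tree
n n m m n n m x: 1 tree

x * x * n n x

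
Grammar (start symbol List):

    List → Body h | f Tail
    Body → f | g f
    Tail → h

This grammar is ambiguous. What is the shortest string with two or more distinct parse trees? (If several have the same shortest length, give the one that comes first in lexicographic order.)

f h

length 2: f h has 2 parse trees

Two derivations of f h:
  List ⇒ Body h ⇒ f h
  List ⇒ f Tail ⇒ f h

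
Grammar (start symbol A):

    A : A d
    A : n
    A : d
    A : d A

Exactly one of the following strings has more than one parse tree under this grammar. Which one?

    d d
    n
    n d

d d: 2 trees
n: 1 tree
n d: 1 tree

d d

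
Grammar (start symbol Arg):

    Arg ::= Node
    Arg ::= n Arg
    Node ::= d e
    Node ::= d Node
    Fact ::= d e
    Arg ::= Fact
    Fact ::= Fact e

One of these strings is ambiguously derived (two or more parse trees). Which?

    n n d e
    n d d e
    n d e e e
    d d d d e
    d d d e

n n d e: 2 trees
n d d e: 1 tree
n d e e e: 1 tree
d d d d e: 1 tree
d d d e: 1 tree

n n d e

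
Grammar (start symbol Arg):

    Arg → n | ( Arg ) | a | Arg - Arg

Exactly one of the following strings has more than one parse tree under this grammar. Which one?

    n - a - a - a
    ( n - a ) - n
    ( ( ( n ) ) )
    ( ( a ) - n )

n - a - a - a

n - a - a - a: 5 trees
( n - a ) - n: 1 tree
( ( ( n ) ) ): 1 tree
( ( a ) - n ): 1 tree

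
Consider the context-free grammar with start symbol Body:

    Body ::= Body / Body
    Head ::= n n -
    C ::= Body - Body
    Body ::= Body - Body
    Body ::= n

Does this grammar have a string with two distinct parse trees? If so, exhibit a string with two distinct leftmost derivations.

Witness: n - n - n

Derivation 1: Body ⇒ Body - Body ⇒ Body - Body - Body ⇒ n - Body - Body ⇒ n - n - Body ⇒ n - n - n
Derivation 2: Body ⇒ Body - Body ⇒ n - Body ⇒ n - Body - Body ⇒ n - n - Body ⇒ n - n - n

Two distinct leftmost derivations for the same string.

Ambiguous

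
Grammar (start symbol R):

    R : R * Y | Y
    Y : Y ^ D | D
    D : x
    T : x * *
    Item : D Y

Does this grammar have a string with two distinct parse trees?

Unambiguous

(T, Item are unreachable from R, so their rules don't affect L(R).) R → R * Y | Y  ;  Y → Y ^ D | D  — a left-associative chain with D at the bottom. Each string factors uniquely by precedence.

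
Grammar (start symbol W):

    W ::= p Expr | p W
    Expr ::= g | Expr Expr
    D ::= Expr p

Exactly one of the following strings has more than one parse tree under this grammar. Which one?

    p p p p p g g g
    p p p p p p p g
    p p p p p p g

p p p p p g g g

p p p p p g g g: 2 trees
p p p p p p p g: 1 tree
p p p p p p g: 1 tree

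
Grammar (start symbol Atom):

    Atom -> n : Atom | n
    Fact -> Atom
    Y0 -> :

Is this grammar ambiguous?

Unambiguous

Only Atom is reachable from Atom; ignoring the rest: Right-recursive list with a separator: after each atom, whether the separator follows determines the rule. One parse per string.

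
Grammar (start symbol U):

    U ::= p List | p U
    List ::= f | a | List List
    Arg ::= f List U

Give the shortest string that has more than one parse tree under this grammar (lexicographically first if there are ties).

length 2: no string has ≥2 trees
length 3: no string has ≥2 trees
length 4: p a a a has 2 parse trees

Two derivations of p a a a:
  U ⇒ p List ⇒ p List List ⇒ p a List ⇒ p a List List ⇒ p a a List ⇒ p a a a
  U ⇒ p List ⇒ p List List ⇒ p List List List ⇒ p a List List ⇒ p a a List ⇒ p a a a

p a a a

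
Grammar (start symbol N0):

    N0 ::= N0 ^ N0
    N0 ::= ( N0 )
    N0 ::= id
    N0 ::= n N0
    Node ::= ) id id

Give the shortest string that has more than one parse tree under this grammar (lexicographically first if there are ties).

length 1: no string has ≥2 trees
length 2: no string has ≥2 trees
length 3: no string has ≥2 trees
length 4: n id ^ id has 2 parse trees

Two derivations of n id ^ id:
  N0 ⇒ N0 ^ N0 ⇒ n N0 ^ N0 ⇒ n id ^ N0 ⇒ n id ^ id
  N0 ⇒ n N0 ⇒ n N0 ^ N0 ⇒ n id ^ N0 ⇒ n id ^ id

n id ^ id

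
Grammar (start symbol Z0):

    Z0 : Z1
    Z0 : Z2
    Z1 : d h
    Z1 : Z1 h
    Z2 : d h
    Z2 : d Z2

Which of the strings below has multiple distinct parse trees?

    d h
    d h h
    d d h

d h: 2 trees
d h h: 1 tree
d d h: 1 tree

d h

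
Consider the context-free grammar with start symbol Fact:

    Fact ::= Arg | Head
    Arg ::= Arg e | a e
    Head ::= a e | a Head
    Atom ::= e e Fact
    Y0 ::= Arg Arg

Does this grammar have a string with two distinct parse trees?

Witness: a e

Derivation 1: Fact ⇒ Arg ⇒ a e
Derivation 2: Fact ⇒ Head ⇒ a e

Two distinct leftmost derivations for the same string.

Ambiguous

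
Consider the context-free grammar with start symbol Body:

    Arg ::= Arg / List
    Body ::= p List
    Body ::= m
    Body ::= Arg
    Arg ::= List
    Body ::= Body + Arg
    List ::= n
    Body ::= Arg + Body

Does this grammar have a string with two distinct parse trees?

Ambiguous

Witness: n + n

Derivation 1: Body ⇒ Body + Arg ⇒ Arg + Arg ⇒ List + Arg ⇒ n + Arg ⇒ n + List ⇒ n + n
Derivation 2: Body ⇒ Arg + Body ⇒ List + Body ⇒ n + Body ⇒ n + Arg ⇒ n + List ⇒ n + n

Two distinct leftmost derivations for the same string.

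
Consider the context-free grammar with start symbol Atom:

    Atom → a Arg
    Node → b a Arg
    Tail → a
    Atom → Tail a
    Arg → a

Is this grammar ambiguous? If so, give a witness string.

Witness: a a

Derivation 1: Atom ⇒ a Arg ⇒ a a
Derivation 2: Atom ⇒ Tail a ⇒ a a

Two distinct leftmost derivations for the same string.

Ambiguous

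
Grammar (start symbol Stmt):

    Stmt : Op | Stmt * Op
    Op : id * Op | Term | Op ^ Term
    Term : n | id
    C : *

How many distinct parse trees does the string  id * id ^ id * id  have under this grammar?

Parse trees for id * id ^ id * id:
  [Stmt [Stmt [Op id * [Op [Op [Term id]] ^ [Term id]]]] * [Op [Term id]]]
  [Stmt [Stmt [Op [Op id * [Op [Term id]]] ^ [Term id]]] * [Op [Term id]]]
  [Stmt [Stmt [Stmt [Op [Term id]]] * [Op [Op [Term id]] ^ [Term id]]] * [Op [Term id]]]

3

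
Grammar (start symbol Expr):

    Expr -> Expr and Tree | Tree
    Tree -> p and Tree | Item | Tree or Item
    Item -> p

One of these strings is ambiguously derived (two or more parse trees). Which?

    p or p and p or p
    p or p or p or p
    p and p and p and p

p or p and p or p: 1 tree
p or p or p or p: 1 tree
p and p and p and p: 8 trees

p and p and p and p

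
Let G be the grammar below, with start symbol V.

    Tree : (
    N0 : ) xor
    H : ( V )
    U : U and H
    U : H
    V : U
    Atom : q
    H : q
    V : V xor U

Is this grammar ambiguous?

(Tree, Atom, N0 are unreachable from V, so their rules don't affect L(V).) V → V xor U | U  ;  U → U and H | H  — a left-associative chain with H at the bottom. Each string factors uniquely by precedence.

Unambiguous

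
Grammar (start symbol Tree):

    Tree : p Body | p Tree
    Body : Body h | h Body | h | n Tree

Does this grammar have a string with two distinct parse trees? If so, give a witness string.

Witness: p h h

Derivation 1: Tree ⇒ p Body ⇒ p Body h ⇒ p h h
Derivation 2: Tree ⇒ p Body ⇒ p h Body ⇒ p h h

Two distinct leftmost derivations for the same string.

Ambiguous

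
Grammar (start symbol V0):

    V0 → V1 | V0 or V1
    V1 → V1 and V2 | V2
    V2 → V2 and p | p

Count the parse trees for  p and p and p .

4

Parse trees for p and p and p:
  [V0 [V1 [V1 [V2 p]] and [V2 [V2 p] and p]]]
  [V0 [V1 [V1 [V1 [V2 p]] and [V2 p]] and [V2 p]]]
  [V0 [V1 [V1 [V2 [V2 p] and p]] and [V2 p]]]
  [V0 [V1 [V2 [V2 [V2 p] and p] and p]]]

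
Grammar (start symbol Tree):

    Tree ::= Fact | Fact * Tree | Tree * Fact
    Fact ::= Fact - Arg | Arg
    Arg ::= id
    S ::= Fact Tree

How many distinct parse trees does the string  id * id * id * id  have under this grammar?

8

Parse trees for id * id * id * id:
  [Tree [Fact [Arg id]] * [Tree [Fact [Arg id]] * [Tree [Fact [Arg id]] * [Tree [Fact [Arg id]]]]]]
  [Tree [Fact [Arg id]] * [Tree [Fact [Arg id]] * [Tree [Tree [Fact [Arg id]]] * [Fact [Arg id]]]]]
  [Tree [Fact [Arg id]] * [Tree [Tree [Fact [Arg id]] * [Tree [Fact [Arg id]]]] * [Fact [Arg id]]]]
  [Tree [Fact [Arg id]] * [Tree [Tree [Tree [Fact [Arg id]]] * [Fact [Arg id]]] * [Fact [Arg id]]]]
  [Tree [Tree [Fact [Arg id]] * [Tree [Fact [Arg id]] * [Tree [Fact [Arg id]]]]] * [Fact [Arg id]]]
  [Tree [Tree [Fact [Arg id]] * [Tree [Tree [Fact [Arg id]]] * [Fact [Arg id]]]] * [Fact [Arg id]]]
  [Tree [Tree [Tree [Fact [Arg id]] * [Tree [Fact [Arg id]]]] * [Fact [Arg id]]] * [Fact [Arg id]]]
  [Tree [Tree [Tree [Tree [Fact [Arg id]]] * [Fact [Arg id]]] * [Fact [Arg id]]] * [Fact [Arg id]]]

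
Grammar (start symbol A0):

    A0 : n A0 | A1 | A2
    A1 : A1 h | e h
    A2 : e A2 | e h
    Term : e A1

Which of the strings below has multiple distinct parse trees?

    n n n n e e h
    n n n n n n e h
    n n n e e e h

n n n n n n e h

n n n n e e h: 1 tree
n n n n n n e h: 2 trees
n n n e e e h: 1 tree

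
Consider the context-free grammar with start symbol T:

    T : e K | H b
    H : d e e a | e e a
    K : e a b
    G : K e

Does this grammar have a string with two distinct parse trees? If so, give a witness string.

Witness: e e a b

Derivation 1: T ⇒ e K ⇒ e e a b
Derivation 2: T ⇒ H b ⇒ e e a b

Two distinct leftmost derivations for the same string.

Ambiguous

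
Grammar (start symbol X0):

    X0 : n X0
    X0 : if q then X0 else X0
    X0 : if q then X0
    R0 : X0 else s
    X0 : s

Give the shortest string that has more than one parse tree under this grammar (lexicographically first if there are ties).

if q then if q then s else s

length 1: no string has ≥2 trees
length 2: no string has ≥2 trees
length 3: no string has ≥2 trees
length 4: no string has ≥2 trees
length 5: no string has ≥2 trees
length 6: no string has ≥2 trees
length 7: no string has ≥2 trees
length 8: no string has ≥2 trees
length 9: if q then if q then s else s has 2 parse trees

Two derivations of if q then if q then s else s:
  X0 ⇒ if q then X0 else X0 ⇒ if q then if q then X0 else X0 ⇒ if q then if q then s else X0 ⇒ if q then if q then s else s
  X0 ⇒ if q then X0 ⇒ if q then if q then X0 else X0 ⇒ if q then if q then s else X0 ⇒ if q then if q then s else s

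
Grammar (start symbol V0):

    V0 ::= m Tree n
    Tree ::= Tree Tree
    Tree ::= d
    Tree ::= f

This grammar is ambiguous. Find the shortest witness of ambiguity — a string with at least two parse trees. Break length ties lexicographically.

length 3: no string has ≥2 trees
length 4: no string has ≥2 trees
length 5: m d d d n has 2 parse trees

Two derivations of m d d d n:
  V0 ⇒ m Tree n ⇒ m Tree Tree n ⇒ m Tree Tree Tree n ⇒ m d Tree Tree n ⇒ m d d Tree n ⇒ m d d d n
  V0 ⇒ m Tree n ⇒ m Tree Tree n ⇒ m d Tree n ⇒ m d Tree Tree n ⇒ m d d Tree n ⇒ m d d d n

m d d d n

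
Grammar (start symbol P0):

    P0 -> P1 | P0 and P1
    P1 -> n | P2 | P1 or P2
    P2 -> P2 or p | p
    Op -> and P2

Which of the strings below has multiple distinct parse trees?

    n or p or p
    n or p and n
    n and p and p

n or p or p: 2 trees
n or p and n: 1 tree
n and p and p: 1 tree

n or p or p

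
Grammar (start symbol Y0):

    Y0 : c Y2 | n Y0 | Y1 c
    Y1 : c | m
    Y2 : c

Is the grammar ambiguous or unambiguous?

Ambiguous

Witness: c c

Derivation 1: Y0 ⇒ c Y2 ⇒ c c
Derivation 2: Y0 ⇒ Y1 c ⇒ c c

Two distinct leftmost derivations for the same string.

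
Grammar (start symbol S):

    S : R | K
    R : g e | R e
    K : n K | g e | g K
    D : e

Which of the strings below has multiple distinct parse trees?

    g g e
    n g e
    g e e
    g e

g g e: 1 tree
n g e: 1 tree
g e e: 1 tree
g e: 2 trees

g e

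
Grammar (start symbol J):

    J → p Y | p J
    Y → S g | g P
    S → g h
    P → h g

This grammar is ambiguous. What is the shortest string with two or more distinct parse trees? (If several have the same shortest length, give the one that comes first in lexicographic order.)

p g h g

length 4: p g h g has 2 parse trees

Two derivations of p g h g:
  J ⇒ p Y ⇒ p S g ⇒ p g h g
  J ⇒ p Y ⇒ p g P ⇒ p g h g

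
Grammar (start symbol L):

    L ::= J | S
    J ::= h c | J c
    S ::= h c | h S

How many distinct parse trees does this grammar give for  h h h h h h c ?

1

Parse trees for h h h h h h c:
  [L [S h [S h [S h [S h [S h [S h c]]]]]]]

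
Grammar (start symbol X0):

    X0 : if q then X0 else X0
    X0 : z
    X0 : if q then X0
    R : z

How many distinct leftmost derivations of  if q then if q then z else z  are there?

Parse trees for if q then if q then z else z:
  [X0 if q then [X0 if q then [X0 z]] else [X0 z]]
  [X0 if q then [X0 if q then [X0 z] else [X0 z]]]

2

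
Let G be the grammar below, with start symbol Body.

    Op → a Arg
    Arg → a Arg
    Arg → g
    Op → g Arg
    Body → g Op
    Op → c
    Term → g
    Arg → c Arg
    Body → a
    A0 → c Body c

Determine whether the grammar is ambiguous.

(A0, Term are unreachable from Body, so their rules don't affect L(Body).) The reachable rules are right-linear with at most one rule per (nonterminal, next-terminal) pair. Each input token forces the next rule, so parsing is deterministic.

Unambiguous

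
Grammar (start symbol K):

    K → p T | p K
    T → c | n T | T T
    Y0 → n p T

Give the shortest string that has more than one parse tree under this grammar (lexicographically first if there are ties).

length 2: no string has ≥2 trees
length 3: no string has ≥2 trees
length 4: p c c c has 2 parse trees

Two derivations of p c c c:
  K ⇒ p T ⇒ p T T ⇒ p c T ⇒ p c T T ⇒ p c c T ⇒ p c c c
  K ⇒ p T ⇒ p T T ⇒ p T T T ⇒ p c T T ⇒ p c c T ⇒ p c c c

p c c c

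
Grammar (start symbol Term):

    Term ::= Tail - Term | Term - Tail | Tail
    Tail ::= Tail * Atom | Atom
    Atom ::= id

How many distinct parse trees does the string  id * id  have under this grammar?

Parse trees for id * id:
  [Term [Tail [Tail [Atom id]] * [Atom id]]]

1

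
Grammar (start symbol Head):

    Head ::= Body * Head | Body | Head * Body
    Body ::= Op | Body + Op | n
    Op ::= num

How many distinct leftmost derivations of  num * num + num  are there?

Parse trees for num * num + num:
  [Head [Body [Op num]] * [Head [Body [Body [Op num]] + [Op num]]]]
  [Head [Head [Body [Op num]]] * [Body [Body [Op num]] + [Op num]]]

2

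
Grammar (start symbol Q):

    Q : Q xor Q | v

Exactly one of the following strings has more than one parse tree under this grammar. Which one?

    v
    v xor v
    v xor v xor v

v xor v xor v

v: 1 tree
v xor v: 1 tree
v xor v xor v: 2 trees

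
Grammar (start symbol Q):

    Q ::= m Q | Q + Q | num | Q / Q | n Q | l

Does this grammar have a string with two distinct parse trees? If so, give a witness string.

Witness: m l + l

Derivation 1: Q ⇒ m Q ⇒ m Q + Q ⇒ m l + Q ⇒ m l + l
Derivation 2: Q ⇒ Q + Q ⇒ m Q + Q ⇒ m l + Q ⇒ m l + l

Two distinct leftmost derivations for the same string.

Ambiguous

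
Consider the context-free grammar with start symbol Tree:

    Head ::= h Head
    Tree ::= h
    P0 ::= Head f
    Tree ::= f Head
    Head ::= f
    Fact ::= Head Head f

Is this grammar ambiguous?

Unambiguous

Only Tree, Head are reachable from Tree; ignoring the rest: Each reachable nonterminal has at most one production per leading terminal, and all productions are right-linear; the derivation is determined token-by-token.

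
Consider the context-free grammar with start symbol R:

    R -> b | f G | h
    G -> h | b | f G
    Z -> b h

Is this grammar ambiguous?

Unambiguous

Only R, G are reachable from R; ignoring the rest: The reachable rules are right-linear with at most one rule per (nonterminal, next-terminal) pair. Each input token forces the next rule, so parsing is deterministic.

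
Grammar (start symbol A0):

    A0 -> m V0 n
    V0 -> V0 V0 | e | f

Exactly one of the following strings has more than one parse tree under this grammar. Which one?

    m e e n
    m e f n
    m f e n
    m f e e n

m f e e n

m e e n: 1 tree
m e f n: 1 tree
m f e n: 1 tree
m f e e n: 2 trees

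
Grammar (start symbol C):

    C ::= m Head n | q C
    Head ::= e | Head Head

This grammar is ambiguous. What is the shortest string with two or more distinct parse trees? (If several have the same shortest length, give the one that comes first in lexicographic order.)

length 3: no string has ≥2 trees
length 4: no string has ≥2 trees
length 5: m e e e n has 2 parse trees

Two derivations of m e e e n:
  C ⇒ m Head n ⇒ m Head Head n ⇒ m e Head n ⇒ m e Head Head n ⇒ m e e Head n ⇒ m e e e n
  C ⇒ m Head n ⇒ m Head Head n ⇒ m Head Head Head n ⇒ m e Head Head n ⇒ m e e Head n ⇒ m e e e n

m e e e n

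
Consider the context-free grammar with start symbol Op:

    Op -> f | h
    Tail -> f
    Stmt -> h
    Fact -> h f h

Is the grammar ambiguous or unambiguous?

(Tail, Stmt, Fact are unreachable from Op, so their rules don't affect L(Op).) The reachable rules are right-linear with at most one rule per (nonterminal, next-terminal) pair. Each input token forces the next rule, so parsing is deterministic.

Unambiguous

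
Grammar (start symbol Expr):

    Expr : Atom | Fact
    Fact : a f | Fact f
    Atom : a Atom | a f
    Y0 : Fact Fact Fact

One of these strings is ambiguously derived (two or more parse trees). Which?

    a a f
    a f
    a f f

a a f: 1 tree
a f: 2 trees
a f f: 1 tree

a f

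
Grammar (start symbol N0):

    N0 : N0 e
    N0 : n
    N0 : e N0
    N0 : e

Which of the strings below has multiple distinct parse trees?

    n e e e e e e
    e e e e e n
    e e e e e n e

n e e e e e e: 1 tree
e e e e e n: 1 tree
e e e e e n e: 6 trees

e e e e e n e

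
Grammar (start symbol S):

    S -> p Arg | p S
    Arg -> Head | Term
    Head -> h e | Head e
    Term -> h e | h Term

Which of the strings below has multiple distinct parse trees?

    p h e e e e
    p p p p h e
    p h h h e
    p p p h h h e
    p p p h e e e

p p p p h e

p h e e e e: 1 tree
p p p p h e: 2 trees
p h h h e: 1 tree
p p p h h h e: 1 tree
p p p h e e e: 1 tree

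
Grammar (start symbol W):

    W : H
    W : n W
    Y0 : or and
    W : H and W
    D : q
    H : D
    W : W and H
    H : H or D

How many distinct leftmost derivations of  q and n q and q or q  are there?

Parse trees for q and n q and q or q:
  [W [H [D q]] and [W n [W [H [D q]] and [W [H [H [D q]] or [D q]]]]]]
  [W [H [D q]] and [W n [W [W [H [D q]]] and [H [H [D q]] or [D q]]]]]
  [W [H [D q]] and [W [W n [W [H [D q]]]] and [H [H [D q]] or [D q]]]]
  [W [W [H [D q]] and [W n [W [H [D q]]]]] and [H [H [D q]] or [D q]]]

4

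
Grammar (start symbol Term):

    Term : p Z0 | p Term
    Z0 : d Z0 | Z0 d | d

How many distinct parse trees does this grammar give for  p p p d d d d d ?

Parse trees for p p p d d d d d (showing first 6 of 16):
  [Term p [Term p [Term p [Z0 d [Z0 d [Z0 d [Z0 d [Z0 d]]]]]]]]
  [Term p [Term p [Term p [Z0 d [Z0 d [Z0 d [Z0 [Z0 d] d]]]]]]]
  [Term p [Term p [Term p [Z0 d [Z0 d [Z0 [Z0 d [Z0 d]] d]]]]]]
  [Term p [Term p [Term p [Z0 d [Z0 d [Z0 [Z0 [Z0 d] d] d]]]]]]
  [Term p [Term p [Term p [Z0 d [Z0 [Z0 d [Z0 d [Z0 d]]] d]]]]]
  [Term p [Term p [Term p [Z0 d [Z0 [Z0 d [Z0 [Z0 d] d]] d]]]]]

16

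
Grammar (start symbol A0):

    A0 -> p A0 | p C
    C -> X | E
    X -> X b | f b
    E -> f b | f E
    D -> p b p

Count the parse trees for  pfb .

2

Parse trees for pfb:
  [A0 p [C [X f b]]]
  [A0 p [C [E f b]]]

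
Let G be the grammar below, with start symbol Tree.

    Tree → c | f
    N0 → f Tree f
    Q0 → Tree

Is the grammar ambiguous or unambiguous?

Unambiguous

Only Tree is reachable from Tree; ignoring the rest: The reachable rules are right-linear with at most one rule per (nonterminal, next-terminal) pair. Each input token forces the next rule, so parsing is deterministic.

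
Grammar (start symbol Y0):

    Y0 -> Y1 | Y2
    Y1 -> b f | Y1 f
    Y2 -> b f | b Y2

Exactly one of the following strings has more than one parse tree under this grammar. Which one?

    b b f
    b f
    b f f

b b f: 1 tree
b f: 2 trees
b f f: 1 tree

b f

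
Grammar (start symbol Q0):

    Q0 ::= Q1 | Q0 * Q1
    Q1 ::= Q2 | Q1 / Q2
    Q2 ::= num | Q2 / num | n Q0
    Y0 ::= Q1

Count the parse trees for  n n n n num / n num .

Parse trees for n n n n num / n num:
  [Q0 [Q1 [Q2 n [Q0 [Q1 [Q2 n [Q0 [Q1 [Q2 n [Q0 [Q1 [Q2 n [Q0 [Q1 [Q1 [Q2 num]] / [Q2 n [Q0 [Q1 [Q2 num]]]]]]]]]]]]]]]]]]
  [Q0 [Q1 [Q2 n [Q0 [Q1 [Q2 n [Q0 [Q1 [Q2 n [Q0 [Q1 [Q1 [Q2 n [Q0 [Q1 [Q2 num]]]]] / [Q2 n [Q0 [Q1 [Q2 num]]]]]]]]]]]]]]]
  [Q0 [Q1 [Q2 n [Q0 [Q1 [Q2 n [Q0 [Q1 [Q1 [Q2 n [Q0 [Q1 [Q2 n [Q0 [Q1 [Q2 num]]]]]]]] / [Q2 n [Q0 [Q1 [Q2 num]]]]]]]]]]]]
  [Q0 [Q1 [Q2 n [Q0 [Q1 [Q1 [Q2 n [Q0 [Q1 [Q2 n [Q0 [Q1 [Q2 n [Q0 [Q1 [Q2 num]]]]]]]]]]] / [Q2 n [Q0 [Q1 [Q2 num]]]]]]]]]
  [Q0 [Q1 [Q1 [Q2 n [Q0 [Q1 [Q2 n [Q0 [Q1 [Q2 n [Q0 [Q1 [Q2 n [Q0 [Q1 [Q2 num]]]]]]]]]]]]]] / [Q2 n [Q0 [Q1 [Q2 num]]]]]]

5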